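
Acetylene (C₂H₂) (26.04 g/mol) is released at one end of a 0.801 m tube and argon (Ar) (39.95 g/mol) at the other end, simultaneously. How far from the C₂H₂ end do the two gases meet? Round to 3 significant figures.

In equal time, each gas travels a distance ∝ its rate ∝ 1/√M, so d_C₂H₂/d_Ar = √(M_Ar/M_C₂H₂) = √(39.95/26.04) = 1.239.
With d_C₂H₂ + d_Ar = 0.801 m, d_Ar = 0.801/(1 + 1.239) = 0.3578 m.
d_C₂H₂ = 0.801 − 0.3578 = 0.443 m.

0.443 m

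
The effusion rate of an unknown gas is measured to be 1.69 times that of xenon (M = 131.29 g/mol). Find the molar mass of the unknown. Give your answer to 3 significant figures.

46.0 g/mol

Since effusion rate ∝ 1/√M, rate_X/rate_Xe = √(M_Xe/M_X).
1.69 = √(131.29/M_X)
M_X = 131.29 / 1.69² = 131.29 / 2.856 = 46.0 g/mol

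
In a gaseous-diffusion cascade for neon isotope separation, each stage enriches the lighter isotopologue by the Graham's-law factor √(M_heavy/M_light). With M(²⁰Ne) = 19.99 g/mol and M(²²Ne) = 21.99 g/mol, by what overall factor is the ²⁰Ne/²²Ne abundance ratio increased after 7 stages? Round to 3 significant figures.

1.40

Overall factor = α^7 with α = √(21.99/19.99), i.e. (21.99/19.99)^(7/2).
= 1.10005^(7/2) = 1.40.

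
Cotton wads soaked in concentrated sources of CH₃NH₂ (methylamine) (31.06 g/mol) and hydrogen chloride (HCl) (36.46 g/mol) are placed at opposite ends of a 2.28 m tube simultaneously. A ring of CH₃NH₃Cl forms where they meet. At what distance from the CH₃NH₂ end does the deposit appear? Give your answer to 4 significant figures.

Distances travelled in equal time are proportional to diffusion rates, so d_CH₃NH₂/d_HCl = √(M_HCl/M_CH₃NH₂) = √(36.46/31.06) = 1.083.
With d_CH₃NH₂ + d_HCl = 2.28 m, d_HCl = 2.28/(1 + 1.083) = 1.094 m.
d_CH₃NH₂ = 2.28 − 1.094 = 1.186 m.

1.186 m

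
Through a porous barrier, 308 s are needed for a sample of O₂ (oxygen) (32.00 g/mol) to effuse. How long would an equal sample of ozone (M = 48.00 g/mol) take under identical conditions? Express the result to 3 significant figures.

From Graham's law, t_O₃/t_O₂ = √(M_O₃/M_O₂) = √(48.00/32.00) = √1.500 = 1.225.
So the time for O₃ is 308 × 1.225 = 377 s.

377 s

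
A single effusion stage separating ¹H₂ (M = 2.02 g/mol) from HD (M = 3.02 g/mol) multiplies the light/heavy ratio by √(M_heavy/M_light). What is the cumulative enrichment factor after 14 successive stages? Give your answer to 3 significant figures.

16.7

The single-stage factor is √(M_heavy/M_light), so 14 stages give [√(3.02/2.02)]^14 = (3.02/2.02)^(14/2).
= 1.49505^7 = 16.7.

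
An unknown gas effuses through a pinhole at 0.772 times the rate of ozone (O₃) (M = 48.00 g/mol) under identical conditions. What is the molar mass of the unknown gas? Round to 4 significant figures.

From Graham's law, rate_X/rate_O₃ = √(M_O₃/M_X).
0.772 = √(48.00/M_X)
M_X = 48.00 / 0.772² = 48.00 / 0.5960 = 80.54 g/mol

80.54 g/mol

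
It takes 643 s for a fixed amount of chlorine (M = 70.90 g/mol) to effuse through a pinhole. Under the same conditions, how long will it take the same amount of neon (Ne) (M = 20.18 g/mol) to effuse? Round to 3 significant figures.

343 s

From Graham's law, t_Ne/t_Cl₂ = √(M_Ne/M_Cl₂) = √(20.18/70.90) = √0.2846 = 0.5335.
So the time for Ne is 643 × 0.5335 = 343 s.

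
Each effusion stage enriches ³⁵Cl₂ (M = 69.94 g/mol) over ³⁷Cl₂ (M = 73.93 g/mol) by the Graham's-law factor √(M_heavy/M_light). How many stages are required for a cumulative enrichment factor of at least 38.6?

Single-stage factor α = √(73.93/69.94), so ln α = ½ ln(1.05705) = 0.02774.
Need α^N ≥ 38.6 ⇒ N ≥ ln(38.6) / ln α = 3.653 / 0.02774 = 131.69.
Rounding up, N = 132 stages.

132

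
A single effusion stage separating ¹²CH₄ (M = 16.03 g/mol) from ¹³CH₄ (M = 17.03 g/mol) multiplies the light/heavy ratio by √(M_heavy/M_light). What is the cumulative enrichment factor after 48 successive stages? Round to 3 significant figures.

4.27

After 48 stages the ratio has grown by (√(17.03/16.03))^48 = (17.03/16.03)^(48/2).
= 1.06238^24 = 4.27.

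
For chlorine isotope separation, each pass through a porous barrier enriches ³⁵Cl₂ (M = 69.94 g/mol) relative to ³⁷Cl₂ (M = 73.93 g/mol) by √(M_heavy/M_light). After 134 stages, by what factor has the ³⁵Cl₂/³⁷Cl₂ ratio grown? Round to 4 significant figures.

41.15

Each stage multiplies the ratio by α = √(73.93/69.94), so after 134 stages the overall factor is α^134 = (73.93/69.94)^(134/2).
= 1.05705^67 = 41.15.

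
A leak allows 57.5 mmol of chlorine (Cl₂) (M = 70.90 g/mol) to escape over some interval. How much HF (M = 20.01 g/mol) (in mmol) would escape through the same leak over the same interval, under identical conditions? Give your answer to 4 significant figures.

Since effusion rate ∝ 1/√M, rate_HF/rate_Cl₂ = √(M_Cl₂/M_HF) = √(70.90/20.01) = √3.543 = 1.882.
So the amount for HF is 57.5 × 1.882 = 108.2 mmol.

108.2 mmol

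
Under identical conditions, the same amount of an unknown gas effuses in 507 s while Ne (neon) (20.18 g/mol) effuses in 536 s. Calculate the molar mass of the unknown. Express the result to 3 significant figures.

From Graham's law, t_X/t_Ne = √(M_X/M_Ne).
507/536 = 0.9459 = √(M_X/20.18)
M_X = 20.18 × 0.9459² = 20.18 × 0.8947 = 18.1 g/mol

18.1 g/mol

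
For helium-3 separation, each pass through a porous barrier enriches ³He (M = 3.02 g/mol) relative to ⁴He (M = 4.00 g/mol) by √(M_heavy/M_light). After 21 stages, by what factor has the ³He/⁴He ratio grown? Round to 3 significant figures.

19.1

Overall factor = α^21 with α = √(4.00/3.02), i.e. (4.00/3.02)^(21/2).
= 1.32450^(21/2) = 19.1.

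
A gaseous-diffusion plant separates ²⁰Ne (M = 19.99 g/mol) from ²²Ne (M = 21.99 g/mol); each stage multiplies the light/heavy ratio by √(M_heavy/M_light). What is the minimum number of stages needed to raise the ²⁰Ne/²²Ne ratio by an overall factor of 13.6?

55

With α = √(21.99/19.99) per stage, ln α = ½ ln(1.10005) = 0.04768.
Need α^N ≥ 13.6 ⇒ N ≥ ln(13.6) / ln α = 2.610 / 0.04768 = 54.74.
So at least 55 stages are needed.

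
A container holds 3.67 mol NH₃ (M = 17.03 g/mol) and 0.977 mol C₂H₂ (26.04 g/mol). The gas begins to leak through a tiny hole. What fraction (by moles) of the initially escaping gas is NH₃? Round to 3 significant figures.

Each component's effusion rate ∝ (its partial pressure)·(1/√M) ∝ n_i/√M_i.
Mole fraction of NH₃ in the effusate = (n_NH₃/√M_NH₃) / (n_NH₃/√M_NH₃ + n_C₂H₂/√M_C₂H₂)
= (3.67/√17.03) / (3.67/√17.03 + 0.977/√26.04) = 0.8893/(0.8893 + 0.1915) = 0.823.

0.823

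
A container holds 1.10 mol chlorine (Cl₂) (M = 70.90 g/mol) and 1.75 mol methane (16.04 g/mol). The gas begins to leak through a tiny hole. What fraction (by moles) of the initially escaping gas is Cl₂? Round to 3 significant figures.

The effusion rate of species i is ∝ p_i/√M_i ∝ n_i/√M_i.
Mole fraction of Cl₂ in the effusate = (n_Cl₂/√M_Cl₂) / (n_Cl₂/√M_Cl₂ + n_CH₄/√M_CH₄)
= (1.10/√70.90) / (1.10/√70.90 + 1.75/√16.04) = 0.1306/(0.1306 + 0.4370) = 0.230.

0.230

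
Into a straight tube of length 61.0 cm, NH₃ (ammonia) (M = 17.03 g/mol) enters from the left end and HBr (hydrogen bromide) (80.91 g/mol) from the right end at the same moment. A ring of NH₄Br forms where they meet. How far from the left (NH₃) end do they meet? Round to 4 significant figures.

41.82 cm

Distances travelled in equal time are proportional to diffusion rates, so d_NH₃/d_HBr = √(M_HBr/M_NH₃) = √(80.91/17.03) = 2.180.
With d_NH₃ + d_HBr = 61.0 cm, d_HBr = 61.0/(1 + 2.180) = 19.18 cm.
d_NH₃ = 61.0 − 19.18 = 41.82 cm.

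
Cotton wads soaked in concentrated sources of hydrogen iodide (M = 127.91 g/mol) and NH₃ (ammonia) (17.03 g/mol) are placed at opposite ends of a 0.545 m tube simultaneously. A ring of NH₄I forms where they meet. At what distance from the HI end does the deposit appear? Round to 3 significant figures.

0.146 m

In equal time, each gas travels a distance ∝ its rate ∝ 1/√M, so d_HI/d_NH₃ = √(M_NH₃/M_HI) = √(17.03/127.91) = 0.3649.
With d_HI + d_NH₃ = 0.545 m, d_NH₃ = 0.545/(1 + 0.3649) = 0.3993 m.
d_HI = 0.545 − 0.3993 = 0.146 m.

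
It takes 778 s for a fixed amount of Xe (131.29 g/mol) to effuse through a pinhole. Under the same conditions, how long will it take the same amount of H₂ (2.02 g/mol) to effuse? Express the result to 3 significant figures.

96.5 s

By Graham's law, t_H₂/t_Xe = √(M_H₂/M_Xe) = √(2.02/131.29) = √0.01539 = 0.1240.
So the time for H₂ is 778 × 0.1240 = 96.5 s.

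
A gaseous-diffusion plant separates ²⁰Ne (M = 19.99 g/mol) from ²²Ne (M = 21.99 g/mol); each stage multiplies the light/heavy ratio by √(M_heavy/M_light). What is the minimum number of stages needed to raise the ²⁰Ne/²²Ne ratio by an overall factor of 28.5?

71

Single-stage factor α = √(21.99/19.99), so ln α = ½ ln(1.10005) = 0.04768.
Need α^N ≥ 28.5 ⇒ N ≥ ln(28.5) / ln α = 3.350 / 0.04768 = 70.26.
Minimum whole number of stages: N = 71.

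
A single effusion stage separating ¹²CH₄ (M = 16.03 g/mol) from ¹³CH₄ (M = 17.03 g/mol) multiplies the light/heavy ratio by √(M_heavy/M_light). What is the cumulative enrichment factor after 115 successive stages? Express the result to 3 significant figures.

32.4

Overall factor = α^115 with α = √(17.03/16.03), i.e. (17.03/16.03)^(115/2).
= 1.06238^(115/2) = 32.4.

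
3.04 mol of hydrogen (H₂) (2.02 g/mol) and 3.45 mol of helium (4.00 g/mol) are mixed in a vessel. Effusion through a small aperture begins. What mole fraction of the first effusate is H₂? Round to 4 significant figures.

The effusion rate of species i is ∝ p_i/√M_i ∝ n_i/√M_i.
x_H₂(eff) = (n_H₂/√M_H₂) / (n_H₂/√M_H₂ + n_He/√M_He)
= (3.04/√2.02) / (3.04/√2.02 + 3.45/√4.00) = 2.139/(2.139 + 1.725) = 0.5536.

0.5536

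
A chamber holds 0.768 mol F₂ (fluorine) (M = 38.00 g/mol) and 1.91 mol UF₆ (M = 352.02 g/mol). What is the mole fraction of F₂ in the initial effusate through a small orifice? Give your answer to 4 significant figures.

Rate_i ∝ x_i/√M_i (Graham's law weighted by mole fraction), so the effusate composition follows n_i/√M_i.
x_F₂(eff) = (n_F₂/√M_F₂) / (n_F₂/√M_F₂ + n_UF₆/√M_UF₆)
= (0.768/√38.00) / (0.768/√38.00 + 1.91/√352.02) = 0.1246/(0.1246 + 0.1018) = 0.5503.

0.5503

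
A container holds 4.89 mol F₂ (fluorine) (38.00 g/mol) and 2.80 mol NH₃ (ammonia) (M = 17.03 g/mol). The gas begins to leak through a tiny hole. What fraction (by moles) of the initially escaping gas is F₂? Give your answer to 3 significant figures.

0.539

Each component's effusion rate ∝ (its partial pressure)·(1/√M) ∝ n_i/√M_i.
x_F₂(eff) = (n_F₂/√M_F₂) / (n_F₂/√M_F₂ + n_NH₃/√M_NH₃)
= (4.89/√38.00) / (4.89/√38.00 + 2.80/√17.03) = 0.7933/(0.7933 + 0.6785) = 0.539.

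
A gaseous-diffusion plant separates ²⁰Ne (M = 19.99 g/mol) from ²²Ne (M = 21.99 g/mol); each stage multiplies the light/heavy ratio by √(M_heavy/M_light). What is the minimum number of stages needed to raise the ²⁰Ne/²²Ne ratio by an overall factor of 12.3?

With α = √(21.99/19.99) per stage, ln α = ½ ln(1.10005) = 0.04768.
Need α^N ≥ 12.3 ⇒ N ≥ ln(12.3) / ln α = 2.510 / 0.04768 = 52.64.
Rounding up, N = 53 stages.

53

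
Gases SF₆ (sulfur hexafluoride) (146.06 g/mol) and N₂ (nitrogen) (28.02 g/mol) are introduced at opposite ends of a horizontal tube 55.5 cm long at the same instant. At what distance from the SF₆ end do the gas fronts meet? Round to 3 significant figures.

In equal time, each gas travels a distance ∝ its rate ∝ 1/√M, so d_SF₆/d_N₂ = √(M_N₂/M_SF₆) = √(28.02/146.06) = 0.4380.
With d_SF₆ + d_N₂ = 55.5 cm, d_N₂ = 55.5/(1 + 0.4380) = 38.60 cm.
d_SF₆ = 55.5 − 38.60 = 16.9 cm.

16.9 cm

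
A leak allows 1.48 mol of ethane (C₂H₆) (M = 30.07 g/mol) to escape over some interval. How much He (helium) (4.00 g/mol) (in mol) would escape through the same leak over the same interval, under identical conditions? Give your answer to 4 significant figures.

4.058 mol

Using Graham's law: rate_He/rate_C₂H₆ = √(M_C₂H₆/M_He) = √(30.07/4.00) = √7.518 = 2.742.
So the amount for He is 1.48 × 2.742 = 4.058 mol.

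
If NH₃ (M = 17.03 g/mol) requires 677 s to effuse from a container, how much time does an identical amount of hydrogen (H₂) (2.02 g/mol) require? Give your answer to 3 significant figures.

233 s

Since effusion rate ∝ 1/√M, t_H₂/t_NH₃ = √(M_H₂/M_NH₃) = √(2.02/17.03) = √0.1186 = 0.3444.
So the time for H₂ is 677 × 0.3444 = 233 s.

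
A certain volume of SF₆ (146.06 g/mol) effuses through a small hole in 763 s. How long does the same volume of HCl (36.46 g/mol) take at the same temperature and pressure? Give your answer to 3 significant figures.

381 s

By Graham's law, t_HCl/t_SF₆ = √(M_HCl/M_SF₆) = √(36.46/146.06) = √0.2496 = 0.4996.
So the time for HCl is 763 × 0.4996 = 381 s.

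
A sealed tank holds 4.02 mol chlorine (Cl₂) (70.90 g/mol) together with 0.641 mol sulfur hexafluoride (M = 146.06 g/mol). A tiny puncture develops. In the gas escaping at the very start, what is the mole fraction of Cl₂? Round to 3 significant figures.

Rate_i ∝ x_i/√M_i (Graham's law weighted by mole fraction), so the effusate composition follows n_i/√M_i.
x_Cl₂(eff) = (n_Cl₂/√M_Cl₂) / (n_Cl₂/√M_Cl₂ + n_SF₆/√M_SF₆)
= (4.02/√70.90) / (4.02/√70.90 + 0.641/√146.06) = 0.4774/(0.4774 + 0.05304) = 0.900.

0.900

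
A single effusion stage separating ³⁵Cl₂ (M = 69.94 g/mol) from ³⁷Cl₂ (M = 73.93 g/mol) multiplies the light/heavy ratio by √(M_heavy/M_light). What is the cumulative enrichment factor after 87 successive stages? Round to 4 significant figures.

11.17

Each stage multiplies the ratio by α = √(73.93/69.94), so after 87 stages the overall factor is α^87 = (73.93/69.94)^(87/2).
= 1.05705^(87/2) = 11.17.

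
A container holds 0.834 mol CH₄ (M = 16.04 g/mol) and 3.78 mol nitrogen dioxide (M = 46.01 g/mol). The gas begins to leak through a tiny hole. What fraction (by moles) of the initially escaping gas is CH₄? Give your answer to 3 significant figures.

Effusion rate of each component ∝ n_i/√M_i (partial pressure × 1/√M).
Mole fraction of CH₄ in the effusate = (n_CH₄/√M_CH₄) / (n_CH₄/√M_CH₄ + n_NO₂/√M_NO₂)
= (0.834/√16.04) / (0.834/√16.04 + 3.78/√46.01) = 0.2082/(0.2082 + 0.5573) = 0.272.

0.272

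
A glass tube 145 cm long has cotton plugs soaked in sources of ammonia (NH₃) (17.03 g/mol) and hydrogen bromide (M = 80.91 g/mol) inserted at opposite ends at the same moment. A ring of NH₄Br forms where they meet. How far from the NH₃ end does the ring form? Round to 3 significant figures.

99.4 cm

In equal time, each gas travels a distance ∝ its rate ∝ 1/√M, so d_NH₃/d_HBr = √(M_HBr/M_NH₃) = √(80.91/17.03) = 2.180.
With d_NH₃ + d_HBr = 145 cm, d_HBr = 145/(1 + 2.180) = 45.60 cm.
d_NH₃ = 145 − 45.60 = 99.4 cm.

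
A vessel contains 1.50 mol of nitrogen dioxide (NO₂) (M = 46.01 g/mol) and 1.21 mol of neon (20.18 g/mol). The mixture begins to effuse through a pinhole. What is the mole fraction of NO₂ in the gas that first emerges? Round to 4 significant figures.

The effusion rate of species i is ∝ p_i/√M_i ∝ n_i/√M_i.
x_NO₂(eff) = (n_NO₂/√M_NO₂) / (n_NO₂/√M_NO₂ + n_Ne/√M_Ne)
= (1.50/√46.01) / (1.50/√46.01 + 1.21/√20.18) = 0.2211/(0.2211 + 0.2694) = 0.4508.

0.4508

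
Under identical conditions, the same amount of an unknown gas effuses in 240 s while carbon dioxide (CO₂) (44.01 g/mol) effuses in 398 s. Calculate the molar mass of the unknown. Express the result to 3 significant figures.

16.0 g/mol

By Graham's law, t_X/t_CO₂ = √(M_X/M_CO₂).
240/398 = 0.6030 = √(M_X/44.01)
M_X = 44.01 × 0.6030² = 44.01 × 0.3636 = 16.0 g/mol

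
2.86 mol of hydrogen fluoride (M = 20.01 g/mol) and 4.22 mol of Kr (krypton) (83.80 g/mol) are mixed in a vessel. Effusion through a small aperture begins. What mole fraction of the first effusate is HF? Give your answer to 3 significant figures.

0.581

Rate_i ∝ x_i/√M_i (Graham's law weighted by mole fraction), so the effusate composition follows n_i/√M_i.
So x_HF in the escaping gas = (n_HF/√M_HF) / Σ(n_i/√M_i)
= (2.86/√20.01) / (2.86/√20.01 + 4.22/√83.80) = 0.6394/(0.6394 + 0.4610) = 0.581.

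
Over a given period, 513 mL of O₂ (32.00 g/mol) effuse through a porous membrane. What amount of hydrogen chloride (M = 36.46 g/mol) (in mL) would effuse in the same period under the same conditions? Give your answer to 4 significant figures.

480.6 mL

From Graham's law, rate_HCl/rate_O₂ = √(M_O₂/M_HCl) = √(32.00/36.46) = √0.8777 = 0.9368.
So the volume for HCl is 513 × 0.9368 = 480.6 mL.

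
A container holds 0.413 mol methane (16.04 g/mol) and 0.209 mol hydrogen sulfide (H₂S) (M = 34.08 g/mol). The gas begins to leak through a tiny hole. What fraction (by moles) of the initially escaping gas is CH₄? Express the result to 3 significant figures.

The effusion rate of species i is ∝ p_i/√M_i ∝ n_i/√M_i.
Mole fraction of CH₄ in the effusate = (n_CH₄/√M_CH₄) / (n_CH₄/√M_CH₄ + n_H₂S/√M_H₂S)
= (0.413/√16.04) / (0.413/√16.04 + 0.209/√34.08) = 0.1031/(0.1031 + 0.03580) = 0.742.

0.742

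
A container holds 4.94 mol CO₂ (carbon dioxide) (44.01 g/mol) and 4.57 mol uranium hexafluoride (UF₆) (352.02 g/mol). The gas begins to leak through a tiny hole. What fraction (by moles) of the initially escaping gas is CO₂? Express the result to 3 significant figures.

0.754

Each component's effusion rate ∝ (its partial pressure)·(1/√M) ∝ n_i/√M_i.
So x_CO₂ in the escaping gas = (n_CO₂/√M_CO₂) / Σ(n_i/√M_i)
= (4.94/√44.01) / (4.94/√44.01 + 4.57/√352.02) = 0.7446/(0.7446 + 0.2436) = 0.754.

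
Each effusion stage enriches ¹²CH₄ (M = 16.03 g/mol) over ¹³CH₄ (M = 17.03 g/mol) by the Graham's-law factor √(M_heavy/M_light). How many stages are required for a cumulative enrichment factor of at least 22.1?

103

With α = √(17.03/16.03) per stage, ln α = ½ ln(1.06238) = 0.03026.
Need α^N ≥ 22.1 ⇒ N ≥ ln(22.1) / ln α = 3.096 / 0.03026 = 102.31.
Rounding up, N = 103 stages.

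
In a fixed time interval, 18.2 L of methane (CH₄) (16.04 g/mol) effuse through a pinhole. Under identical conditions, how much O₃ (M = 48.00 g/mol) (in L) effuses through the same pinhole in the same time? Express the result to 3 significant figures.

By Graham's law, rate_O₃/rate_CH₄ = √(M_CH₄/M_O₃) = √(16.04/48.00) = √0.3342 = 0.5781.
So the volume for O₃ is 18.2 × 0.5781 = 10.5 L.

10.5 L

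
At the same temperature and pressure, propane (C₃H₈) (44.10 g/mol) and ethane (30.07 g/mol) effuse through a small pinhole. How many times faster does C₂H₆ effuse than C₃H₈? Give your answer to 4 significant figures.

1.211

By Graham's law, rate_C₂H₆/rate_C₃H₈ = √(M_C₃H₈/M_C₂H₆) = √(44.10/30.07) = √1.467 = 1.211.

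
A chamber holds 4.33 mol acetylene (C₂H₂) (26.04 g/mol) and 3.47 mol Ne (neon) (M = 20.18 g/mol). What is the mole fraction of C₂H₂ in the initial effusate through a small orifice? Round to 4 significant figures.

0.5235

Effusion rate of each component ∝ n_i/√M_i (partial pressure × 1/√M).
Mole fraction of C₂H₂ in the effusate = (n_C₂H₂/√M_C₂H₂) / (n_C₂H₂/√M_C₂H₂ + n_Ne/√M_Ne)
= (4.33/√26.04) / (4.33/√26.04 + 3.47/√20.18) = 0.8485/(0.8485 + 0.7724) = 0.5235.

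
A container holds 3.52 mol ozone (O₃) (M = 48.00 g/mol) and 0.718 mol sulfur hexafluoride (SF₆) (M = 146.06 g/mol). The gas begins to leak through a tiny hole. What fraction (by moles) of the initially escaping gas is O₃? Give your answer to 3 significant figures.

0.895

Effusion rate of each component ∝ n_i/√M_i (partial pressure × 1/√M).
Mole fraction of O₃ in the effusate = (n_O₃/√M_O₃) / (n_O₃/√M_O₃ + n_SF₆/√M_SF₆)
= (3.52/√48.00) / (3.52/√48.00 + 0.718/√146.06) = 0.5081/(0.5081 + 0.05941) = 0.895.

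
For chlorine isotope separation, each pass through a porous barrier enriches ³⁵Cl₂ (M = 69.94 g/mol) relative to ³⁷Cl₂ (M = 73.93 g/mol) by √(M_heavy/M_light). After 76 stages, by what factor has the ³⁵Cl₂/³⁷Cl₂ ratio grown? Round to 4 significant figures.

8.234

Each stage multiplies the ratio by α = √(73.93/69.94), so after 76 stages the overall factor is α^76 = (73.93/69.94)^(76/2).
= 1.05705^38 = 8.234.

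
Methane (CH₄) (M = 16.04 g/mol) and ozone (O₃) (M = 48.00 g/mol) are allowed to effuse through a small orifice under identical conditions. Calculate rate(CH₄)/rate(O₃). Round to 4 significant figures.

1.730

From Graham's law, rate_CH₄/rate_O₃ = √(M_O₃/M_CH₄) = √(48.00/16.04) = √2.993 = 1.730.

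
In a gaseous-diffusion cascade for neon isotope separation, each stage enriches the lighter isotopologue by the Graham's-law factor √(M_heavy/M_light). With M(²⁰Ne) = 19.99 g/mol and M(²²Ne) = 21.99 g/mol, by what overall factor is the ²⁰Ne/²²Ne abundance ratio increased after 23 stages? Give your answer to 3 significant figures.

After 23 stages the ratio has grown by (√(21.99/19.99))^23 = (21.99/19.99)^(23/2).
= 1.10005^(23/2) = 2.99.

2.99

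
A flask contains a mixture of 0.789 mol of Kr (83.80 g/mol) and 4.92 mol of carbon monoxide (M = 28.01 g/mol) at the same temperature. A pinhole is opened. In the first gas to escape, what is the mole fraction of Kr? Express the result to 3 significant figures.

0.0848

The effusion rate of species i is ∝ p_i/√M_i ∝ n_i/√M_i.
x_Kr(eff) = (n_Kr/√M_Kr) / (n_Kr/√M_Kr + n_CO/√M_CO)
= (0.789/√83.80) / (0.789/√83.80 + 4.92/√28.01) = 0.08619/(0.08619 + 0.9296) = 0.0848.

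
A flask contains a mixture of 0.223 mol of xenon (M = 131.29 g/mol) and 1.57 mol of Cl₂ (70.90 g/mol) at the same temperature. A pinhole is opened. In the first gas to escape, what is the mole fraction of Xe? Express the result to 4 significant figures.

Rate_i ∝ x_i/√M_i (Graham's law weighted by mole fraction), so the effusate composition follows n_i/√M_i.
x_Xe(eff) = (n_Xe/√M_Xe) / (n_Xe/√M_Xe + n_Cl₂/√M_Cl₂)
= (0.223/√131.29) / (0.223/√131.29 + 1.57/√70.90) = 0.01946/(0.01946 + 0.1865) = 0.09451.

0.09451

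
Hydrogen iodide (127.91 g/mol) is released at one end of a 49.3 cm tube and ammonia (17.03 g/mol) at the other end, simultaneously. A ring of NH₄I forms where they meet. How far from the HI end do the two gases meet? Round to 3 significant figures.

13.2 cm

Distances travelled in equal time are proportional to diffusion rates, so d_HI/d_NH₃ = √(M_NH₃/M_HI) = √(17.03/127.91) = 0.3649.
With d_HI + d_NH₃ = 49.3 cm, d_NH₃ = 49.3/(1 + 0.3649) = 36.12 cm.
d_HI = 49.3 − 36.12 = 13.2 cm.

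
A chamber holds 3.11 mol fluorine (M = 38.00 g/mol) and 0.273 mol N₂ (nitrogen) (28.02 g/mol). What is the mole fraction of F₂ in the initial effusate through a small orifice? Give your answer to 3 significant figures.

0.907

Each component's effusion rate ∝ (its partial pressure)·(1/√M) ∝ n_i/√M_i.
So x_F₂ in the escaping gas = (n_F₂/√M_F₂) / Σ(n_i/√M_i)
= (3.11/√38.00) / (3.11/√38.00 + 0.273/√28.02) = 0.5045/(0.5045 + 0.05157) = 0.907.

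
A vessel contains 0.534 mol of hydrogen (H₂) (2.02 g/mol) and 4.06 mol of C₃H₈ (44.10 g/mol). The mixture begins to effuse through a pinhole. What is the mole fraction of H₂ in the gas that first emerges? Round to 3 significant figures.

Each component's effusion rate ∝ (its partial pressure)·(1/√M) ∝ n_i/√M_i.
So x_H₂ in the escaping gas = (n_H₂/√M_H₂) / Σ(n_i/√M_i)
= (0.534/√2.02) / (0.534/√2.02 + 4.06/√44.10) = 0.3757/(0.3757 + 0.6114) = 0.381.

0.381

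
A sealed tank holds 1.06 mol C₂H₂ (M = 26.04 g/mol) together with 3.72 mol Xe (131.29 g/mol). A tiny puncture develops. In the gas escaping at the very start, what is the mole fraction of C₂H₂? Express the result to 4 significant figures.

0.3902

Each component's effusion rate ∝ (its partial pressure)·(1/√M) ∝ n_i/√M_i.
Mole fraction of C₂H₂ in the effusate = (n_C₂H₂/√M_C₂H₂) / (n_C₂H₂/√M_C₂H₂ + n_Xe/√M_Xe)
= (1.06/√26.04) / (1.06/√26.04 + 3.72/√131.29) = 0.2077/(0.2077 + 0.3247) = 0.3902.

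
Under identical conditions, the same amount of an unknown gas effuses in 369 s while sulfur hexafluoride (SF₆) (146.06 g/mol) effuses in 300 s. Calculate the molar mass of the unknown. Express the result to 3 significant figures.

From Graham's law, t_X/t_SF₆ = √(M_X/M_SF₆).
369/300 = 1.230 = √(M_X/146.06)
M_X = 146.06 × 1.230² = 146.06 × 1.513 = 221 g/mol

221 g/mol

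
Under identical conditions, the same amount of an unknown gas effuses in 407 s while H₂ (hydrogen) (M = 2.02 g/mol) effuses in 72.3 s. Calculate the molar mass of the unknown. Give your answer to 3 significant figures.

Since effusion rate ∝ 1/√M, t_X/t_H₂ = √(M_X/M_H₂).
407/72.3 = 5.629 = √(M_X/2.02)
M_X = 2.02 × 5.629² = 2.02 × 31.69 = 64.0 g/mol

64.0 g/mol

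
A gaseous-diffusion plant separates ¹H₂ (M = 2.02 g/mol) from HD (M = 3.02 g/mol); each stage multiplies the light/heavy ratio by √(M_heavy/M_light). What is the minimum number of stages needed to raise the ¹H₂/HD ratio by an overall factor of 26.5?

Single-stage factor α = √(3.02/2.02), so ln α = ½ ln(1.49505) = 0.2011.
Need α^N ≥ 26.5 ⇒ N ≥ ln(26.5) / ln α = 3.277 / 0.2011 = 16.30.
So at least 17 stages are needed.

17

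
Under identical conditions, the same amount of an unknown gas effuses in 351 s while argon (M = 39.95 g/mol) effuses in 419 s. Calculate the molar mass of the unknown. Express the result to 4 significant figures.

28.04 g/mol

From Graham's law, t_X/t_Ar = √(M_X/M_Ar).
351/419 = 0.8377 = √(M_X/39.95)
M_X = 39.95 × 0.8377² = 39.95 × 0.7018 = 28.04 g/mol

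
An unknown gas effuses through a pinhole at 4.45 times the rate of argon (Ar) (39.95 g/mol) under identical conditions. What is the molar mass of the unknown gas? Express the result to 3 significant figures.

From Graham's law, rate_X/rate_Ar = √(M_Ar/M_X).
4.45 = √(39.95/M_X)
M_X = 39.95 / 4.45² = 39.95 / 19.80 = 2.02 g/mol

2.02 g/mol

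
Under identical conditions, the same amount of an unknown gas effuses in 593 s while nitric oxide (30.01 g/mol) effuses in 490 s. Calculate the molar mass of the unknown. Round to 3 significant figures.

44.0 g/mol

Since effusion rate ∝ 1/√M, t_X/t_NO = √(M_X/M_NO).
593/490 = 1.210 = √(M_X/30.01)
M_X = 30.01 × 1.210² = 30.01 × 1.465 = 44.0 g/mol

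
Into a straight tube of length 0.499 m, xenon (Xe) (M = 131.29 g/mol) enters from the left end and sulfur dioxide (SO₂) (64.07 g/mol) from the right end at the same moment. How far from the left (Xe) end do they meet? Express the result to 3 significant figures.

0.205 m

Distances travelled in equal time are proportional to diffusion rates, so d_Xe/d_SO₂ = √(M_SO₂/M_Xe) = √(64.07/131.29) = 0.6986.
With d_Xe + d_SO₂ = 0.499 m, d_SO₂ = 0.499/(1 + 0.6986) = 0.2938 m.
d_Xe = 0.499 − 0.2938 = 0.205 m.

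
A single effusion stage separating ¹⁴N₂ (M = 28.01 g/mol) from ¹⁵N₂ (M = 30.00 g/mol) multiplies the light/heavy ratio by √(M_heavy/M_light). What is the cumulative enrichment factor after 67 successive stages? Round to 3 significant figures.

9.97

The single-stage factor is √(M_heavy/M_light), so 67 stages give [√(30.00/28.01)]^67 = (30.00/28.01)^(67/2).
= 1.07105^(67/2) = 9.97.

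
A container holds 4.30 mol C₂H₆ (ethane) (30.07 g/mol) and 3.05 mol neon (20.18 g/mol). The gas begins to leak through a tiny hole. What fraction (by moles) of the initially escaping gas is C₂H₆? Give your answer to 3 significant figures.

The effusion rate of species i is ∝ p_i/√M_i ∝ n_i/√M_i.
So x_C₂H₆ in the escaping gas = (n_C₂H₆/√M_C₂H₆) / Σ(n_i/√M_i)
= (4.30/√30.07) / (4.30/√30.07 + 3.05/√20.18) = 0.7842/(0.7842 + 0.6790) = 0.536.

0.536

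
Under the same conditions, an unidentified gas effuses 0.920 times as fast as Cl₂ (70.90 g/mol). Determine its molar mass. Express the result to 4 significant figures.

83.77 g/mol

From Graham's law, rate_X/rate_Cl₂ = √(M_Cl₂/M_X).
0.920 = √(70.90/M_X)
M_X = 70.90 / 0.920² = 70.90 / 0.8464 = 83.77 g/mol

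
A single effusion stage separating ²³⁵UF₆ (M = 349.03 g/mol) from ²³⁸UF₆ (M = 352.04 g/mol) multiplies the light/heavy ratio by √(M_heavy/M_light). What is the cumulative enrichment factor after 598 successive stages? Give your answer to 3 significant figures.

13.0

After 598 stages the ratio has grown by (√(352.04/349.03))^598 = (352.04/349.03)^(598/2).
= 1.00862^299 = 13.0.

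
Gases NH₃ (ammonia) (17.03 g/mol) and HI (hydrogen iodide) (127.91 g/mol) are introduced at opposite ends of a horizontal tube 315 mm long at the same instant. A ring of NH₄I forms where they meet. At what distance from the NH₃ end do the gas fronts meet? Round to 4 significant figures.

In equal time, each gas travels a distance ∝ its rate ∝ 1/√M, so d_NH₃/d_HI = √(M_HI/M_NH₃) = √(127.91/17.03) = 2.741.
With d_NH₃ + d_HI = 315 mm, d_HI = 315/(1 + 2.741) = 84.21 mm.
d_NH₃ = 315 − 84.21 = 230.8 mm.

230.8 mm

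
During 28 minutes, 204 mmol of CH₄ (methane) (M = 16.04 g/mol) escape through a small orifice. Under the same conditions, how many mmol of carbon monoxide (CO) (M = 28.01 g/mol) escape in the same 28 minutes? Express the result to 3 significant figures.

From Graham's law, rate_CO/rate_CH₄ = √(M_CH₄/M_CO) = √(16.04/28.01) = √0.5727 = 0.7567.
So the amount for CO is 204 × 0.7567 = 154 mmol.

154 mmol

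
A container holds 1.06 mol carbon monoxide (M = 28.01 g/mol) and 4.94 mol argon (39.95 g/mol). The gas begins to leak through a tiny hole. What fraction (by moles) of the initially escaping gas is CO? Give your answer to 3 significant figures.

Effusion rate of each component ∝ n_i/√M_i (partial pressure × 1/√M).
Mole fraction of CO in the effusate = (n_CO/√M_CO) / (n_CO/√M_CO + n_Ar/√M_Ar)
= (1.06/√28.01) / (1.06/√28.01 + 4.94/√39.95) = 0.2003/(0.2003 + 0.7816) = 0.204.

0.204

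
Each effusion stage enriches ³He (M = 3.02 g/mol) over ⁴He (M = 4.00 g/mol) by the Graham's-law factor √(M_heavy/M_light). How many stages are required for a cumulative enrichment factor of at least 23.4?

Single-stage factor α = √(4.00/3.02), so ln α = ½ ln(1.32450) = 0.1405.
Need α^N ≥ 23.4 ⇒ N ≥ ln(23.4) / ln α = 3.153 / 0.1405 = 22.44.
Minimum whole number of stages: N = 23.

23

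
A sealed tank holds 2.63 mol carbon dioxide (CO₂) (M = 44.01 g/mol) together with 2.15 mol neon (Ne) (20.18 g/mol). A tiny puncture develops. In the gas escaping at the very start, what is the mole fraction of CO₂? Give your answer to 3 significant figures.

0.453

The effusion rate of species i is ∝ p_i/√M_i ∝ n_i/√M_i.
x_CO₂(eff) = (n_CO₂/√M_CO₂) / (n_CO₂/√M_CO₂ + n_Ne/√M_Ne)
= (2.63/√44.01) / (2.63/√44.01 + 2.15/√20.18) = 0.3964/(0.3964 + 0.4786) = 0.453.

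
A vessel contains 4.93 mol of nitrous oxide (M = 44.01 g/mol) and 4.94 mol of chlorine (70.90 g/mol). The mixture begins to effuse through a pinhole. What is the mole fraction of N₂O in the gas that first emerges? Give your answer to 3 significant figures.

The effusion rate of species i is ∝ p_i/√M_i ∝ n_i/√M_i.
x_N₂O(eff) = (n_N₂O/√M_N₂O) / (n_N₂O/√M_N₂O + n_Cl₂/√M_Cl₂)
= (4.93/√44.01) / (4.93/√44.01 + 4.94/√70.90) = 0.7431/(0.7431 + 0.5867) = 0.559.

0.559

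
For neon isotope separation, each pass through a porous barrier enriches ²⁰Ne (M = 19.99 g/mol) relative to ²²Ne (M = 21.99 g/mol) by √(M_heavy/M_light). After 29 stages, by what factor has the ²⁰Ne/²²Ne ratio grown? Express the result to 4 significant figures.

Overall factor = α^29 with α = √(21.99/19.99), i.e. (21.99/19.99)^(29/2).
= 1.10005^(29/2) = 3.985.

3.985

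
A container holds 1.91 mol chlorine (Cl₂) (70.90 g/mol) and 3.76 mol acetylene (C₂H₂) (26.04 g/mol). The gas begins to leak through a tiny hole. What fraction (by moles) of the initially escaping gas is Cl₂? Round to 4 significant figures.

0.2354

Effusion rate of each component ∝ n_i/√M_i (partial pressure × 1/√M).
Mole fraction of Cl₂ in the effusate = (n_Cl₂/√M_Cl₂) / (n_Cl₂/√M_Cl₂ + n_C₂H₂/√M_C₂H₂)
= (1.91/√70.90) / (1.91/√70.90 + 3.76/√26.04) = 0.2268/(0.2268 + 0.7368) = 0.2354.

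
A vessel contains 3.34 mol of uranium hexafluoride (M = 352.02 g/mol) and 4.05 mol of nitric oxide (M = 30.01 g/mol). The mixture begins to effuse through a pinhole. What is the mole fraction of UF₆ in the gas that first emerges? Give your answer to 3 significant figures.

Effusion rate of each component ∝ n_i/√M_i (partial pressure × 1/√M).
So x_UF₆ in the escaping gas = (n_UF₆/√M_UF₆) / Σ(n_i/√M_i)
= (3.34/√352.02) / (3.34/√352.02 + 4.05/√30.01) = 0.1780/(0.1780 + 0.7393) = 0.194.

0.194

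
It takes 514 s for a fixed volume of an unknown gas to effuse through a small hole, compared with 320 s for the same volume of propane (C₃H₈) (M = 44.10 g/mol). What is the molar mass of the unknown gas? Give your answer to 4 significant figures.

113.8 g/mol

Since effusion rate ∝ 1/√M, t_X/t_C₃H₈ = √(M_X/M_C₃H₈).
514/320 = 1.606 = √(M_X/44.10)
M_X = 44.10 × 1.606² = 44.10 × 2.580 = 113.8 g/mol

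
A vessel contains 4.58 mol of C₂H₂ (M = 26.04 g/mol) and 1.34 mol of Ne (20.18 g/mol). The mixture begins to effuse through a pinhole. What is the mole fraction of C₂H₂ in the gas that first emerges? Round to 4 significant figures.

0.7506

Effusion rate of each component ∝ n_i/√M_i (partial pressure × 1/√M).
So x_C₂H₂ in the escaping gas = (n_C₂H₂/√M_C₂H₂) / Σ(n_i/√M_i)
= (4.58/√26.04) / (4.58/√26.04 + 1.34/√20.18) = 0.8975/(0.8975 + 0.2983) = 0.7506.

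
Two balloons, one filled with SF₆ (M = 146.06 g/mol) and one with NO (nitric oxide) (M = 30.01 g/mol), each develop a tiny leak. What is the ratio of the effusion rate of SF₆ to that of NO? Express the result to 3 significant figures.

Graham's law gives rate_SF₆/rate_NO = √(M_NO/M_SF₆) = √(30.01/146.06) = √0.2055 = 0.453.

0.453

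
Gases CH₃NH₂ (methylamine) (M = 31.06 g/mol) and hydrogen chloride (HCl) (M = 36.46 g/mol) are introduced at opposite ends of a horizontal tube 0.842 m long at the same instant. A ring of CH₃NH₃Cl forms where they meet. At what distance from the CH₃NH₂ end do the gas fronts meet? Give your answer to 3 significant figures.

In equal time, each gas travels a distance ∝ its rate ∝ 1/√M, so d_CH₃NH₂/d_HCl = √(M_HCl/M_CH₃NH₂) = √(36.46/31.06) = 1.083.
With d_CH₃NH₂ + d_HCl = 0.842 m, d_HCl = 0.842/(1 + 1.083) = 0.4041 m.
d_CH₃NH₂ = 0.842 − 0.4041 = 0.438 m.

0.438 m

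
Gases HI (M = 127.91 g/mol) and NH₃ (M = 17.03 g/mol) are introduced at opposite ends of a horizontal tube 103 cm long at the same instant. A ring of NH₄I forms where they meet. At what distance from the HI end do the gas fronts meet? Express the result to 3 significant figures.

27.5 cm

Distances travelled in equal time are proportional to diffusion rates, so d_HI/d_NH₃ = √(M_NH₃/M_HI) = √(17.03/127.91) = 0.3649.
With d_HI + d_NH₃ = 103 cm, d_NH₃ = 103/(1 + 0.3649) = 75.46 cm.
d_HI = 103 − 75.46 = 27.5 cm.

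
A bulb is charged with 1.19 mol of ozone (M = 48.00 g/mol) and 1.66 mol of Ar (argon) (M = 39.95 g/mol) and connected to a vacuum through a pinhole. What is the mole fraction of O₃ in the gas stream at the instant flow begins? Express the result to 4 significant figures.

The effusion rate of species i is ∝ p_i/√M_i ∝ n_i/√M_i.
x_O₃(eff) = (n_O₃/√M_O₃) / (n_O₃/√M_O₃ + n_Ar/√M_Ar)
= (1.19/√48.00) / (1.19/√48.00 + 1.66/√39.95) = 0.1718/(0.1718 + 0.2626) = 0.3954.

0.3954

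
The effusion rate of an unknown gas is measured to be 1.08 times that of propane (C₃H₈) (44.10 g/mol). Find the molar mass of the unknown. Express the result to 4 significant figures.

Graham's law gives rate_X/rate_C₃H₈ = √(M_C₃H₈/M_X).
1.08 = √(44.10/M_X)
M_X = 44.10 / 1.08² = 44.10 / 1.166 = 37.81 g/mol

37.81 g/mol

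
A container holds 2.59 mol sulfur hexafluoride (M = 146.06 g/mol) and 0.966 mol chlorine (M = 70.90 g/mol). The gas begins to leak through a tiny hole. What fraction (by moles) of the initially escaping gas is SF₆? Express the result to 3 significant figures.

Rate_i ∝ x_i/√M_i (Graham's law weighted by mole fraction), so the effusate composition follows n_i/√M_i.
Mole fraction of SF₆ in the effusate = (n_SF₆/√M_SF₆) / (n_SF₆/√M_SF₆ + n_Cl₂/√M_Cl₂)
= (2.59/√146.06) / (2.59/√146.06 + 0.966/√70.90) = 0.2143/(0.2143 + 0.1147) = 0.651.

0.651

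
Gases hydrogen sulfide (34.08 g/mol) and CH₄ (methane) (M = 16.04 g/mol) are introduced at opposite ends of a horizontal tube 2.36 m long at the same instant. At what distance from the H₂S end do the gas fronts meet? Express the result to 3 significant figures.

In equal time, each gas travels a distance ∝ its rate ∝ 1/√M, so d_H₂S/d_CH₄ = √(M_CH₄/M_H₂S) = √(16.04/34.08) = 0.6860.
With d_H₂S + d_CH₄ = 2.36 m, d_CH₄ = 2.36/(1 + 0.6860) = 1.400 m.
d_H₂S = 2.36 − 1.400 = 0.960 m.

0.960 m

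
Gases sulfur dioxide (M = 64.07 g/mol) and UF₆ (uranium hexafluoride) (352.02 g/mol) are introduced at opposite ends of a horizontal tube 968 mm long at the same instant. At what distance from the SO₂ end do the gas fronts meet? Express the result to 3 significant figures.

In equal time, each gas travels a distance ∝ its rate ∝ 1/√M, so d_SO₂/d_UF₆ = √(M_UF₆/M_SO₂) = √(352.02/64.07) = 2.344.
With d_SO₂ + d_UF₆ = 968 mm, d_UF₆ = 968/(1 + 2.344) = 289.5 mm.
d_SO₂ = 968 − 289.5 = 679 mm.

679 mm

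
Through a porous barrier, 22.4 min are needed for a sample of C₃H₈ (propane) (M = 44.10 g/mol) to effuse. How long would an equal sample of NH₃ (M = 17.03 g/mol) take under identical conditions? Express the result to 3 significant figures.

13.9 min

Since effusion rate ∝ 1/√M, t_NH₃/t_C₃H₈ = √(M_NH₃/M_C₃H₈) = √(17.03/44.10) = √0.3862 = 0.6214.
So the time for NH₃ is 22.4 × 0.6214 = 13.9 min.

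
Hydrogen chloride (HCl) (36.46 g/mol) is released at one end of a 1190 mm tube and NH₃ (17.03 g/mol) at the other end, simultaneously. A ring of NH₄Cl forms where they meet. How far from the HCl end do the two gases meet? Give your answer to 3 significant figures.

Graham's law gives d_HCl/d_NH₃ = rate_HCl/rate_NH₃ = √(M_NH₃/M_HCl) = √(17.03/36.46) = 0.6834.
With d_HCl + d_NH₃ = 1190 mm, d_NH₃ = 1190/(1 + 0.6834) = 706.9 mm.
d_HCl = 1190 − 706.9 = 483 mm.

483 mm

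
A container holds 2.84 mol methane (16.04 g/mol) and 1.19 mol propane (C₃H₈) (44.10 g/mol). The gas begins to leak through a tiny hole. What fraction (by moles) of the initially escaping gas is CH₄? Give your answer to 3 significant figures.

0.798

Rate_i ∝ x_i/√M_i (Graham's law weighted by mole fraction), so the effusate composition follows n_i/√M_i.
So x_CH₄ in the escaping gas = (n_CH₄/√M_CH₄) / Σ(n_i/√M_i)
= (2.84/√16.04) / (2.84/√16.04 + 1.19/√44.10) = 0.7091/(0.7091 + 0.1792) = 0.798.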